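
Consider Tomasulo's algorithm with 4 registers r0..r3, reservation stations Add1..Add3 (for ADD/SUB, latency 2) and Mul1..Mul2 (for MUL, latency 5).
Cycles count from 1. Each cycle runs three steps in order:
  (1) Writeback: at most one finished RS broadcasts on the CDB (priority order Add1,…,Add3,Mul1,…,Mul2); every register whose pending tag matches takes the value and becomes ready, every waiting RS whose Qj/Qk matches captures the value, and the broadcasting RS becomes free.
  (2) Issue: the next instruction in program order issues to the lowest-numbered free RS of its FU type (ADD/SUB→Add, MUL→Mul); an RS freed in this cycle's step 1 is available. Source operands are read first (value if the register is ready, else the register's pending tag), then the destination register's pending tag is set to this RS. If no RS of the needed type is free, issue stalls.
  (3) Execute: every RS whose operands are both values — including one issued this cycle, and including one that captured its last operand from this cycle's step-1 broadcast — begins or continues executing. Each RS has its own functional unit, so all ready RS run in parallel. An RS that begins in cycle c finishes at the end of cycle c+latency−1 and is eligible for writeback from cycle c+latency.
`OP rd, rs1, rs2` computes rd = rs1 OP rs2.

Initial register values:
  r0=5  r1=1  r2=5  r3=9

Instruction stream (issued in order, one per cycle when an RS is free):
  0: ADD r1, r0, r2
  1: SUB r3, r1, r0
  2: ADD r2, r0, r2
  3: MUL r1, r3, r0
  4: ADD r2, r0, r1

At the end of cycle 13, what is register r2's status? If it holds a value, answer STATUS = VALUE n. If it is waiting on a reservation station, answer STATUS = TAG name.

c1: issue ADD r1<-Add1 | r0:5,r1:Add1,r2:5,r3:9
c2: issue SUB r3<-Add2 | r0:5,r1:Add1,r2:5,r3:Add2
c3: CDB Add1=10; issue ADD r2<-Add1 | r0:5,r1:10,r2:Add1,r3:Add2
c4: issue MUL r1<-Mul1 | r0:5,r1:Mul1,r2:Add1,r3:Add2
c5: CDB Add1=10; issue ADD r2<-Add1 | r0:5,r1:Mul1,r2:Add1,r3:Add2
c6: CDB Add2=5 | r0:5,r1:Mul1,r2:Add1,r3:5
c7: - | r0:5,r1:Mul1,r2:Add1,r3:5
c8: - | r0:5,r1:Mul1,r2:Add1,r3:5
c9: - | r0:5,r1:Mul1,r2:Add1,r3:5
c10: - | r0:5,r1:Mul1,r2:Add1,r3:5
c11: CDB Mul1=25 | r0:5,r1:25,r2:Add1,r3:5
c12: - | r0:5,r1:25,r2:Add1,r3:5
c13: CDB Add1=30 | r0:5,r1:25,r2:30,r3:5

STATUS = VALUE 30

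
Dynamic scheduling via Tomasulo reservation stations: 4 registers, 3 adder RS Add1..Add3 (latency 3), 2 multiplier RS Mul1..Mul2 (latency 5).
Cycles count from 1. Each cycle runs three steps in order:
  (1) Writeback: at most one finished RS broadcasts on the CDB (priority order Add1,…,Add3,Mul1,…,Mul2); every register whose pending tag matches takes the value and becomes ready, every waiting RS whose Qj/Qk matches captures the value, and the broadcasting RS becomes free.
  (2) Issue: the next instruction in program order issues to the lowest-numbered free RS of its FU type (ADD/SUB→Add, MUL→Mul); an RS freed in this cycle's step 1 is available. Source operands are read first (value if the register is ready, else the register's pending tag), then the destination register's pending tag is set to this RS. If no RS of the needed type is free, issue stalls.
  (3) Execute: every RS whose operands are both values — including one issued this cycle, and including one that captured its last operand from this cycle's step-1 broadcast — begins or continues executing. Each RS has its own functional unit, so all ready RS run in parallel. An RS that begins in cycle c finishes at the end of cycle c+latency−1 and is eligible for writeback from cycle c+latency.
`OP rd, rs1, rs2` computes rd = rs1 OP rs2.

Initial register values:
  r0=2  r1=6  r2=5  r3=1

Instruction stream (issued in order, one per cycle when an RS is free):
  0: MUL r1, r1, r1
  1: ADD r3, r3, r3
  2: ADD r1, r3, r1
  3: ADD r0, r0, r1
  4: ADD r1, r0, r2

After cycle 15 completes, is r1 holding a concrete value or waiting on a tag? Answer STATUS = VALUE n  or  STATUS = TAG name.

STATUS = VALUE 45

  c1: issue MUL r1<-Mul1  regs: r0:2,r1:Mul1,r2:5,r3:1
  c2: issue ADD r3<-Add1  regs: r0:2,r1:Mul1,r2:5,r3:Add1
  c3: issue ADD r1<-Add2  regs: r0:2,r1:Add2,r2:5,r3:Add1
  c4: issue ADD r0<-Add3  regs: r0:Add3,r1:Add2,r2:5,r3:Add1
  c5: CDB Add1=2; issue ADD r1<-Add1  regs: r0:Add3,r1:Add1,r2:5,r3:2
  c6: CDB Mul1=36  regs: r0:Add3,r1:Add1,r2:5,r3:2
  c7: -  regs: r0:Add3,r1:Add1,r2:5,r3:2
  c8: -  regs: r0:Add3,r1:Add1,r2:5,r3:2
  c9: CDB Add2=38  regs: r0:Add3,r1:Add1,r2:5,r3:2
  c10: -  regs: r0:Add3,r1:Add1,r2:5,r3:2
  c11: -  regs: r0:Add3,r1:Add1,r2:5,r3:2
  c12: CDB Add3=40  regs: r0:40,r1:Add1,r2:5,r3:2
  c13: -  regs: r0:40,r1:Add1,r2:5,r3:2
  c14: -  regs: r0:40,r1:Add1,r2:5,r3:2
  c15: CDB Add1=45  regs: r0:40,r1:45,r2:5,r3:2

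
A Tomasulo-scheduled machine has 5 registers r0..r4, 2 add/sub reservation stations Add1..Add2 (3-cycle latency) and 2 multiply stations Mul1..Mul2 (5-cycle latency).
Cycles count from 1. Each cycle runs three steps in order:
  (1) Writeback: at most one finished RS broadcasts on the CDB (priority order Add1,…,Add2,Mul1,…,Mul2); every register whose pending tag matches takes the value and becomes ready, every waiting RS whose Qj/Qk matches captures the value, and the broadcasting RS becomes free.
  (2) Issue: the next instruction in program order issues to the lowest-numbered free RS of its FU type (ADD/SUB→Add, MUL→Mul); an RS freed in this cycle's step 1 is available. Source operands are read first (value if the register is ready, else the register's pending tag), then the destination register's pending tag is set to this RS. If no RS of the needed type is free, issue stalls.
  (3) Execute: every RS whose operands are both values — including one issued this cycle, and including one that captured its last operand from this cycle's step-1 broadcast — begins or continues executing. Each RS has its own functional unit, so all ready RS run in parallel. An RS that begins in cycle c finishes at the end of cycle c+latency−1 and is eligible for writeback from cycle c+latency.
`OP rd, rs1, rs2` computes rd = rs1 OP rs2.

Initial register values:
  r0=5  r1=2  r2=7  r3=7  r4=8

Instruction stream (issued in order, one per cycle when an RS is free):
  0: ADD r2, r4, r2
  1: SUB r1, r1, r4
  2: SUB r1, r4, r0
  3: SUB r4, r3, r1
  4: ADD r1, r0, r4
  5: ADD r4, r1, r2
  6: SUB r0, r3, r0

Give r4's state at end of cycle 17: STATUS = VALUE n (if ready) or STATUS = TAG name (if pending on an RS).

STATUS = VALUE 24

  c1: issue ADD r2<-Add1  regs: r0:5,r1:2,r2:Add1,r3:7,r4:8
  c2: issue SUB r1<-Add2  regs: r0:5,r1:Add2,r2:Add1,r3:7,r4:8
  c3: stall  regs: r0:5,r1:Add2,r2:Add1,r3:7,r4:8
  c4: CDB Add1=15; issue SUB r1<-Add1  regs: r0:5,r1:Add1,r2:15,r3:7,r4:8
  c5: CDB Add2=-6; issue SUB r4<-Add2  regs: r0:5,r1:Add1,r2:15,r3:7,r4:Add2
  c6: stall  regs: r0:5,r1:Add1,r2:15,r3:7,r4:Add2
  c7: CDB Add1=3; issue ADD r1<-Add1  regs: r0:5,r1:Add1,r2:15,r3:7,r4:Add2
  c8: stall  regs: r0:5,r1:Add1,r2:15,r3:7,r4:Add2
  c9: stall  regs: r0:5,r1:Add1,r2:15,r3:7,r4:Add2
  c10: CDB Add2=4; issue ADD r4<-Add2  regs: r0:5,r1:Add1,r2:15,r3:7,r4:Add2
  c11: stall  regs: r0:5,r1:Add1,r2:15,r3:7,r4:Add2
  c12: stall  regs: r0:5,r1:Add1,r2:15,r3:7,r4:Add2
  c13: CDB Add1=9; issue SUB r0<-Add1  regs: r0:Add1,r1:9,r2:15,r3:7,r4:Add2
  c14: -  regs: r0:Add1,r1:9,r2:15,r3:7,r4:Add2
  c15: -  regs: r0:Add1,r1:9,r2:15,r3:7,r4:Add2
  c16: CDB Add1=2  regs: r0:2,r1:9,r2:15,r3:7,r4:Add2
  c17: CDB Add2=24  regs: r0:2,r1:9,r2:15,r3:7,r4:24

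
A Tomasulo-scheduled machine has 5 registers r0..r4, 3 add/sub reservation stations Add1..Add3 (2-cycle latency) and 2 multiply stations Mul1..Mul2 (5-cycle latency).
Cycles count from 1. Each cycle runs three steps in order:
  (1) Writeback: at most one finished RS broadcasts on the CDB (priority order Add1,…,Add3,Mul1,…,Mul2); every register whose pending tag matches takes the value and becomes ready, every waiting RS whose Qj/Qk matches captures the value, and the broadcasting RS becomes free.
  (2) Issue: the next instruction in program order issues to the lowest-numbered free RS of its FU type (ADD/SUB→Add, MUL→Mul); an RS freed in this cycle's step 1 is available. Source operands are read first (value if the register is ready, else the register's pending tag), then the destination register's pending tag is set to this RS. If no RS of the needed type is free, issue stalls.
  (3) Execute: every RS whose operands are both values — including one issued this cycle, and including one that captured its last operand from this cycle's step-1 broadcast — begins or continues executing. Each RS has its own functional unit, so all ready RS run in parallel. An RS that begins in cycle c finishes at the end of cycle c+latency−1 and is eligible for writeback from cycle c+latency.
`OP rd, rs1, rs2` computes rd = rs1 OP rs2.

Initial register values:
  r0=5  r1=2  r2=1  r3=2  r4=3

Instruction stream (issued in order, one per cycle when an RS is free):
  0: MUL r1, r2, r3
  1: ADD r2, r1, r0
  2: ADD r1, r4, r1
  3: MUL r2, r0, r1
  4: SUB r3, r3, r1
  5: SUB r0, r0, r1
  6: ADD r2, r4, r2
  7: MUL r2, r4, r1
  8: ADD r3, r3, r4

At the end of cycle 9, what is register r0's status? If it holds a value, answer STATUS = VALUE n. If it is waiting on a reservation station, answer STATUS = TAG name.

cycle 1: issue MUL r1<-Mul1 // r0:5,r1:Mul1,r2:1,r3:2,r4:3
cycle 2: issue ADD r2<-Add1 // r0:5,r1:Mul1,r2:Add1,r3:2,r4:3
cycle 3: issue ADD r1<-Add2 // r0:5,r1:Add2,r2:Add1,r3:2,r4:3
cycle 4: issue MUL r2<-Mul2 // r0:5,r1:Add2,r2:Mul2,r3:2,r4:3
cycle 5: issue SUB r3<-Add3 // r0:5,r1:Add2,r2:Mul2,r3:Add3,r4:3
cycle 6: CDB Mul1=2; stall // r0:5,r1:Add2,r2:Mul2,r3:Add3,r4:3
cycle 7: stall // r0:5,r1:Add2,r2:Mul2,r3:Add3,r4:3
cycle 8: CDB Add1=7; issue SUB r0<-Add1 // r0:Add1,r1:Add2,r2:Mul2,r3:Add3,r4:3
cycle 9: CDB Add2=5; issue ADD r2<-Add2 // r0:Add1,r1:5,r2:Add2,r3:Add3,r4:3

STATUS = TAG Add1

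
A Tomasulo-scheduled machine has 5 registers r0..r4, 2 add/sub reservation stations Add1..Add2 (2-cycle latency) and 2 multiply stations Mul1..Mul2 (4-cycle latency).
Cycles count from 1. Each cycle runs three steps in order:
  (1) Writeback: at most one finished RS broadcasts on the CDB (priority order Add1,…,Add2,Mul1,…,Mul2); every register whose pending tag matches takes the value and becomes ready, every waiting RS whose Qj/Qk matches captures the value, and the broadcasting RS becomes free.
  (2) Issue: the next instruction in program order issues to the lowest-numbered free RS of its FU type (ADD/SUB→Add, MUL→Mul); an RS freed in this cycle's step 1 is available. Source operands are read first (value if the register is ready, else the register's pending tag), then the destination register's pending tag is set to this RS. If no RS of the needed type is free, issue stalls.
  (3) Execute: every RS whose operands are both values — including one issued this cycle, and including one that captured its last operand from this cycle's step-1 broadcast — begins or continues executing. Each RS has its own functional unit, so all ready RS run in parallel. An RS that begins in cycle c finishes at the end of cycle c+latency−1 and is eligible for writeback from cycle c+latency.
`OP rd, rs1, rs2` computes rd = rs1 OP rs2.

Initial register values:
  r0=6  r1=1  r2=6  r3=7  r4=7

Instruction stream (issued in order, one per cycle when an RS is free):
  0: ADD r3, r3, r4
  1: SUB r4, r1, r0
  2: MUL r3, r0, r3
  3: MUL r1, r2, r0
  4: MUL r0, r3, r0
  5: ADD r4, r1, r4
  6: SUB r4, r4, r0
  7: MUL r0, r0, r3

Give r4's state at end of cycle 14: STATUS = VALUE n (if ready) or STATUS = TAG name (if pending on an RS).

c1: issue ADD r3<-Add1 | r0:6,r1:1,r2:6,r3:Add1,r4:7
c2: issue SUB r4<-Add2 | r0:6,r1:1,r2:6,r3:Add1,r4:Add2
c3: CDB Add1=14; issue MUL r3<-Mul1 | r0:6,r1:1,r2:6,r3:Mul1,r4:Add2
c4: CDB Add2=-5; issue MUL r1<-Mul2 | r0:6,r1:Mul2,r2:6,r3:Mul1,r4:-5
c5: stall | r0:6,r1:Mul2,r2:6,r3:Mul1,r4:-5
c6: stall | r0:6,r1:Mul2,r2:6,r3:Mul1,r4:-5
c7: CDB Mul1=84; issue MUL r0<-Mul1 | r0:Mul1,r1:Mul2,r2:6,r3:84,r4:-5
c8: CDB Mul2=36; issue ADD r4<-Add1 | r0:Mul1,r1:36,r2:6,r3:84,r4:Add1
c9: issue SUB r4<-Add2 | r0:Mul1,r1:36,r2:6,r3:84,r4:Add2
c10: CDB Add1=31; issue MUL r0<-Mul2 | r0:Mul2,r1:36,r2:6,r3:84,r4:Add2
c11: CDB Mul1=504 | r0:Mul2,r1:36,r2:6,r3:84,r4:Add2
c12: - | r0:Mul2,r1:36,r2:6,r3:84,r4:Add2
c13: CDB Add2=-473 | r0:Mul2,r1:36,r2:6,r3:84,r4:-473
c14: - | r0:Mul2,r1:36,r2:6,r3:84,r4:-473

STATUS = VALUE -473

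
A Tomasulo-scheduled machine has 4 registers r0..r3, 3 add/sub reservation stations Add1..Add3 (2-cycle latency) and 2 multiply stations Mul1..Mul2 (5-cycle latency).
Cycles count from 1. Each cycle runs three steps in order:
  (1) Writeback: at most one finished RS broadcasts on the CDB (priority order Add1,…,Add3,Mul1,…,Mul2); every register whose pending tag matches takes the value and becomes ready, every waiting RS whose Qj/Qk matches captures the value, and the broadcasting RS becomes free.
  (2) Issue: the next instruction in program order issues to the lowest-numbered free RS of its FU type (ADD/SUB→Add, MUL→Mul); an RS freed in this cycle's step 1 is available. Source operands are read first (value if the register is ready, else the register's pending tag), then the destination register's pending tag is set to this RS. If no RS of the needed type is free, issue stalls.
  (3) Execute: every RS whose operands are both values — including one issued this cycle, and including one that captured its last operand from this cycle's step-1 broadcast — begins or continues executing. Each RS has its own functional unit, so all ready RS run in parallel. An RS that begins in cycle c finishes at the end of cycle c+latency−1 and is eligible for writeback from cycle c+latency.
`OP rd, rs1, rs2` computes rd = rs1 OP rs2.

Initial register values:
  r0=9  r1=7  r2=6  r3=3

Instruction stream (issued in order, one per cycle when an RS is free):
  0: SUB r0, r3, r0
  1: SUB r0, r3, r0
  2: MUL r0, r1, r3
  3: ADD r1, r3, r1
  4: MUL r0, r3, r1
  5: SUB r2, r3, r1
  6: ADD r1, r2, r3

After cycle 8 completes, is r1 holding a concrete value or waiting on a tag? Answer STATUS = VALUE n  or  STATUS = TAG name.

cycle 1: issue SUB r0<-Add1 // r0:Add1,r1:7,r2:6,r3:3
cycle 2: issue SUB r0<-Add2 // r0:Add2,r1:7,r2:6,r3:3
cycle 3: CDB Add1=-6; issue MUL r0<-Mul1 // r0:Mul1,r1:7,r2:6,r3:3
cycle 4: issue ADD r1<-Add1 // r0:Mul1,r1:Add1,r2:6,r3:3
cycle 5: CDB Add2=9; issue MUL r0<-Mul2 // r0:Mul2,r1:Add1,r2:6,r3:3
cycle 6: CDB Add1=10; issue SUB r2<-Add1 // r0:Mul2,r1:10,r2:Add1,r3:3
cycle 7: issue ADD r1<-Add2 // r0:Mul2,r1:Add2,r2:Add1,r3:3
cycle 8: CDB Add1=-7 // r0:Mul2,r1:Add2,r2:-7,r3:3

STATUS = TAG Add2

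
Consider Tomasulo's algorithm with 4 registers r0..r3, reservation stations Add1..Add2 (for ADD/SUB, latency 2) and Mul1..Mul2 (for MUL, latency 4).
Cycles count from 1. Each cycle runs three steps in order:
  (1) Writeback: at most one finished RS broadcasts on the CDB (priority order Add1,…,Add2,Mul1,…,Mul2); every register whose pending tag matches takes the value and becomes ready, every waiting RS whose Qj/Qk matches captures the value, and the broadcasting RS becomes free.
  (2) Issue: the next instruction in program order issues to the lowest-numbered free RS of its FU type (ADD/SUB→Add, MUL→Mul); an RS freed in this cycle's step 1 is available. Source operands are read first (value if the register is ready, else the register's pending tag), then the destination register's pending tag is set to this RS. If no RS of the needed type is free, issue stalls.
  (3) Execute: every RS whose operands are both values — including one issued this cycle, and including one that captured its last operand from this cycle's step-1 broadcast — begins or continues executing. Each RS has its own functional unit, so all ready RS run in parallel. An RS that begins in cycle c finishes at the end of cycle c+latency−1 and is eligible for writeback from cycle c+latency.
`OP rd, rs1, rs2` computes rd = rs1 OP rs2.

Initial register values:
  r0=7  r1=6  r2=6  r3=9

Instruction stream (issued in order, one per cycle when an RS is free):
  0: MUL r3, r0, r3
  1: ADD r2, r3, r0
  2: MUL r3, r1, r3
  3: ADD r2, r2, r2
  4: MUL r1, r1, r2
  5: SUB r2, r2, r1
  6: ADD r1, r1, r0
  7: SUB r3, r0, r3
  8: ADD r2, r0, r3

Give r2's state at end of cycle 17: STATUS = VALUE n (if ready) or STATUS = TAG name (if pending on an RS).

STATUS = TAG Add2

c1: issue MUL r3<-Mul1 | r0:7,r1:6,r2:6,r3:Mul1
c2: issue ADD r2<-Add1 | r0:7,r1:6,r2:Add1,r3:Mul1
c3: issue MUL r3<-Mul2 | r0:7,r1:6,r2:Add1,r3:Mul2
c4: issue ADD r2<-Add2 | r0:7,r1:6,r2:Add2,r3:Mul2
c5: CDB Mul1=63; issue MUL r1<-Mul1 | r0:7,r1:Mul1,r2:Add2,r3:Mul2
c6: stall | r0:7,r1:Mul1,r2:Add2,r3:Mul2
c7: CDB Add1=70; issue SUB r2<-Add1 | r0:7,r1:Mul1,r2:Add1,r3:Mul2
c8: stall | r0:7,r1:Mul1,r2:Add1,r3:Mul2
c9: CDB Add2=140; issue ADD r1<-Add2 | r0:7,r1:Add2,r2:Add1,r3:Mul2
c10: CDB Mul2=378; stall | r0:7,r1:Add2,r2:Add1,r3:378
c11: stall | r0:7,r1:Add2,r2:Add1,r3:378
c12: stall | r0:7,r1:Add2,r2:Add1,r3:378
c13: CDB Mul1=840; stall | r0:7,r1:Add2,r2:Add1,r3:378
c14: stall | r0:7,r1:Add2,r2:Add1,r3:378
c15: CDB Add1=-700; issue SUB r3<-Add1 | r0:7,r1:Add2,r2:-700,r3:Add1
c16: CDB Add2=847; issue ADD r2<-Add2 | r0:7,r1:847,r2:Add2,r3:Add1
c17: CDB Add1=-371 | r0:7,r1:847,r2:Add2,r3:-371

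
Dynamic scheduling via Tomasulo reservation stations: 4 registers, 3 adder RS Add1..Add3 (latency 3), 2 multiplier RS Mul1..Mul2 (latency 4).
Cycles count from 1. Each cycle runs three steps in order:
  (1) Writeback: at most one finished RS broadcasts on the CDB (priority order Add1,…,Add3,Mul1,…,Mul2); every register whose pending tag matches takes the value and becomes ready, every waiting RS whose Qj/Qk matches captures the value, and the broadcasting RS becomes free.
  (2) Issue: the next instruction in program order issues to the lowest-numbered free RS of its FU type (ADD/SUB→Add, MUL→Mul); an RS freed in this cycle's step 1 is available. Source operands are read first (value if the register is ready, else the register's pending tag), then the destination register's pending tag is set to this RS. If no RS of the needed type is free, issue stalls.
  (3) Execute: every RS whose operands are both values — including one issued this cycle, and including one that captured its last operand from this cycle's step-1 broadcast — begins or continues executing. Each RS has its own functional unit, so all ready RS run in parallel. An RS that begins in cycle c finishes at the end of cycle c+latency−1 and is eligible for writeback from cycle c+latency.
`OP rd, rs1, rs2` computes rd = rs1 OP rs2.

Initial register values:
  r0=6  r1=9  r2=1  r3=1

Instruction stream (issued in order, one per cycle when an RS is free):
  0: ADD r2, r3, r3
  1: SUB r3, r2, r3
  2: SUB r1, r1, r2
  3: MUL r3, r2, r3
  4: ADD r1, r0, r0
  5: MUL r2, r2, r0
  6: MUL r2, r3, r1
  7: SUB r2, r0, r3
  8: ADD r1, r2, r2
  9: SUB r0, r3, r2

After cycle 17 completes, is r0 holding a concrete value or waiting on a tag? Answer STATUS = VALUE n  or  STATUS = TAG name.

STATUS = TAG Add3

cycle 1: issue ADD r2<-Add1 // r0:6,r1:9,r2:Add1,r3:1
cycle 2: issue SUB r3<-Add2 // r0:6,r1:9,r2:Add1,r3:Add2
cycle 3: issue SUB r1<-Add3 // r0:6,r1:Add3,r2:Add1,r3:Add2
cycle 4: CDB Add1=2; issue MUL r3<-Mul1 // r0:6,r1:Add3,r2:2,r3:Mul1
cycle 5: issue ADD r1<-Add1 // r0:6,r1:Add1,r2:2,r3:Mul1
cycle 6: issue MUL r2<-Mul2 // r0:6,r1:Add1,r2:Mul2,r3:Mul1
cycle 7: CDB Add2=1; stall // r0:6,r1:Add1,r2:Mul2,r3:Mul1
cycle 8: CDB Add1=12; stall // r0:6,r1:12,r2:Mul2,r3:Mul1
cycle 9: CDB Add3=7; stall // r0:6,r1:12,r2:Mul2,r3:Mul1
cycle 10: CDB Mul2=12; issue MUL r2<-Mul2 // r0:6,r1:12,r2:Mul2,r3:Mul1
cycle 11: CDB Mul1=2; issue SUB r2<-Add1 // r0:6,r1:12,r2:Add1,r3:2
cycle 12: issue ADD r1<-Add2 // r0:6,r1:Add2,r2:Add1,r3:2
cycle 13: issue SUB r0<-Add3 // r0:Add3,r1:Add2,r2:Add1,r3:2
cycle 14: CDB Add1=4 // r0:Add3,r1:Add2,r2:4,r3:2
cycle 15: CDB Mul2=24 // r0:Add3,r1:Add2,r2:4,r3:2
cycle 16: - // r0:Add3,r1:Add2,r2:4,r3:2
cycle 17: CDB Add2=8 // r0:Add3,r1:8,r2:4,r3:2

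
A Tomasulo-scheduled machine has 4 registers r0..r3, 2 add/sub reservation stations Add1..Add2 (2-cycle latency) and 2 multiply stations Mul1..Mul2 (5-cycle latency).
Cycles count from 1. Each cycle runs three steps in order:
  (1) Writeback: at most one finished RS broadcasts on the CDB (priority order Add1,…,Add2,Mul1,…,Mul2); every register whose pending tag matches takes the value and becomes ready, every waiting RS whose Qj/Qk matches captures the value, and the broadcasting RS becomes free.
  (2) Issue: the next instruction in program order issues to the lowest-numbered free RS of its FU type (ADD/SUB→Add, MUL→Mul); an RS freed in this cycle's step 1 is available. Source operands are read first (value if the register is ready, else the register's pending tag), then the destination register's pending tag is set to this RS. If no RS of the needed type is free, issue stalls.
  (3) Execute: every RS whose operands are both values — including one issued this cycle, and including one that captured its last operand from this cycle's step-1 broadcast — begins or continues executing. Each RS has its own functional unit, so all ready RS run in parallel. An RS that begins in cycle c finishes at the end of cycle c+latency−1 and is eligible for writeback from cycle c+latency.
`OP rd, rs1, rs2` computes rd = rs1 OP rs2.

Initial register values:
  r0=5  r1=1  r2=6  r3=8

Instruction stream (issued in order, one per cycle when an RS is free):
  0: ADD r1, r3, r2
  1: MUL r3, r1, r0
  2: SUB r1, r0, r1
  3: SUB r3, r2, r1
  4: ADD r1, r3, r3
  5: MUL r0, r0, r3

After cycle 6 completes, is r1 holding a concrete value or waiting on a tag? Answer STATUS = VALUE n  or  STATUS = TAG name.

STATUS = TAG Add1

c1: issue ADD r1<-Add1 | r0:5,r1:Add1,r2:6,r3:8
c2: issue MUL r3<-Mul1 | r0:5,r1:Add1,r2:6,r3:Mul1
c3: CDB Add1=14; issue SUB r1<-Add1 | r0:5,r1:Add1,r2:6,r3:Mul1
c4: issue SUB r3<-Add2 | r0:5,r1:Add1,r2:6,r3:Add2
c5: CDB Add1=-9; issue ADD r1<-Add1 | r0:5,r1:Add1,r2:6,r3:Add2
c6: issue MUL r0<-Mul2 | r0:Mul2,r1:Add1,r2:6,r3:Add2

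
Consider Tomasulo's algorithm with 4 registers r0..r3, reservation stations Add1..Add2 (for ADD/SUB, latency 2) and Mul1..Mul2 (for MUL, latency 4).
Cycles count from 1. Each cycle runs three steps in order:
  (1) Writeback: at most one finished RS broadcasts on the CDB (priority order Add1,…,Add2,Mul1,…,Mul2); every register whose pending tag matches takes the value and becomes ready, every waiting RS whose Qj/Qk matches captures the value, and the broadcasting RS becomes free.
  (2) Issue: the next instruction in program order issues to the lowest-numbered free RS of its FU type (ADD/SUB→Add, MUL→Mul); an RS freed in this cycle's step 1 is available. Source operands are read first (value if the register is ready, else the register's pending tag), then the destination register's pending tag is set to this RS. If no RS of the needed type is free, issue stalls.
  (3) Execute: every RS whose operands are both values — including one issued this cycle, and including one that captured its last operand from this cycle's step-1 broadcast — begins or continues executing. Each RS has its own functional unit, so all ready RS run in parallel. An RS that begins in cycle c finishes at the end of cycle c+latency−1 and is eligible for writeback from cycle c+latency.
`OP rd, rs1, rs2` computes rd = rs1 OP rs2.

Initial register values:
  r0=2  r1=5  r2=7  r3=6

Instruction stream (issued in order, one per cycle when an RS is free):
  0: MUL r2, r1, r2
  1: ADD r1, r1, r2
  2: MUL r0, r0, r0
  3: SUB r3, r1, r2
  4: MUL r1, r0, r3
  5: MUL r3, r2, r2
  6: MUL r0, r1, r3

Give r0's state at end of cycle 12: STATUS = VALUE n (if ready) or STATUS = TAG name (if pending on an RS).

STATUS = TAG Mul2

  c1: issue MUL r2<-Mul1  regs: r0:2,r1:5,r2:Mul1,r3:6
  c2: issue ADD r1<-Add1  regs: r0:2,r1:Add1,r2:Mul1,r3:6
  c3: issue MUL r0<-Mul2  regs: r0:Mul2,r1:Add1,r2:Mul1,r3:6
  c4: issue SUB r3<-Add2  regs: r0:Mul2,r1:Add1,r2:Mul1,r3:Add2
  c5: CDB Mul1=35; issue MUL r1<-Mul1  regs: r0:Mul2,r1:Mul1,r2:35,r3:Add2
  c6: stall  regs: r0:Mul2,r1:Mul1,r2:35,r3:Add2
  c7: CDB Add1=40; stall  regs: r0:Mul2,r1:Mul1,r2:35,r3:Add2
  c8: CDB Mul2=4; issue MUL r3<-Mul2  regs: r0:4,r1:Mul1,r2:35,r3:Mul2
  c9: CDB Add2=5; stall  regs: r0:4,r1:Mul1,r2:35,r3:Mul2
  c10: stall  regs: r0:4,r1:Mul1,r2:35,r3:Mul2
  c11: stall  regs: r0:4,r1:Mul1,r2:35,r3:Mul2
  c12: CDB Mul2=1225; issue MUL r0<-Mul2  regs: r0:Mul2,r1:Mul1,r2:35,r3:1225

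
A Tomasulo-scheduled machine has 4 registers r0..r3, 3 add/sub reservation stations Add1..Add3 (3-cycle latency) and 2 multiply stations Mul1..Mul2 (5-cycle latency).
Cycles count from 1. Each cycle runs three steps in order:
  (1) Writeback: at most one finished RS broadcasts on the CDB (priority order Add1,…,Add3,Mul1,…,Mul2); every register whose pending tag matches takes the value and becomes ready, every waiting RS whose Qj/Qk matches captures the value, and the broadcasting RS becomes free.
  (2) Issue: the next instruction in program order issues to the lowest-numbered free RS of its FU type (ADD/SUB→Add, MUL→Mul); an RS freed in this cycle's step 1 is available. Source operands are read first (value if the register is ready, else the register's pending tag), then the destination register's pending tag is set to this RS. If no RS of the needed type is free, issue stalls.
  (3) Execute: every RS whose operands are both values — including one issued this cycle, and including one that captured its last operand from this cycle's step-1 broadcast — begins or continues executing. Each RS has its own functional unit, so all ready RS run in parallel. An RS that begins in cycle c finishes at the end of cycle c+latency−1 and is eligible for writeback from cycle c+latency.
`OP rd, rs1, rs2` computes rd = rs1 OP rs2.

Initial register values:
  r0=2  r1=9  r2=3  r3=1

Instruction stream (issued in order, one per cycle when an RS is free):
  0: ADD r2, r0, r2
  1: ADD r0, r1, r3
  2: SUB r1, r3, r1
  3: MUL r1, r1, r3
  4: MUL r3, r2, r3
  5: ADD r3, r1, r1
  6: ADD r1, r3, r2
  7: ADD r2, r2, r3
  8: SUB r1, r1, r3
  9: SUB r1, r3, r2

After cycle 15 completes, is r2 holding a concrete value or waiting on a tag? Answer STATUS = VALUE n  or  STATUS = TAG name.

STATUS = TAG Add3

  c1: issue ADD r2<-Add1  regs: r0:2,r1:9,r2:Add1,r3:1
  c2: issue ADD r0<-Add2  regs: r0:Add2,r1:9,r2:Add1,r3:1
  c3: issue SUB r1<-Add3  regs: r0:Add2,r1:Add3,r2:Add1,r3:1
  c4: CDB Add1=5; issue MUL r1<-Mul1  regs: r0:Add2,r1:Mul1,r2:5,r3:1
  c5: CDB Add2=10; issue MUL r3<-Mul2  regs: r0:10,r1:Mul1,r2:5,r3:Mul2
  c6: CDB Add3=-8; issue ADD r3<-Add1  regs: r0:10,r1:Mul1,r2:5,r3:Add1
  c7: issue ADD r1<-Add2  regs: r0:10,r1:Add2,r2:5,r3:Add1
  c8: issue ADD r2<-Add3  regs: r0:10,r1:Add2,r2:Add3,r3:Add1
  c9: stall  regs: r0:10,r1:Add2,r2:Add3,r3:Add1
  c10: CDB Mul2=5; stall  regs: r0:10,r1:Add2,r2:Add3,r3:Add1
  c11: CDB Mul1=-8; stall  regs: r0:10,r1:Add2,r2:Add3,r3:Add1
  c12: stall  regs: r0:10,r1:Add2,r2:Add3,r3:Add1
  c13: stall  regs: r0:10,r1:Add2,r2:Add3,r3:Add1
  c14: CDB Add1=-16; issue SUB r1<-Add1  regs: r0:10,r1:Add1,r2:Add3,r3:-16
  c15: stall  regs: r0:10,r1:Add1,r2:Add3,r3:-16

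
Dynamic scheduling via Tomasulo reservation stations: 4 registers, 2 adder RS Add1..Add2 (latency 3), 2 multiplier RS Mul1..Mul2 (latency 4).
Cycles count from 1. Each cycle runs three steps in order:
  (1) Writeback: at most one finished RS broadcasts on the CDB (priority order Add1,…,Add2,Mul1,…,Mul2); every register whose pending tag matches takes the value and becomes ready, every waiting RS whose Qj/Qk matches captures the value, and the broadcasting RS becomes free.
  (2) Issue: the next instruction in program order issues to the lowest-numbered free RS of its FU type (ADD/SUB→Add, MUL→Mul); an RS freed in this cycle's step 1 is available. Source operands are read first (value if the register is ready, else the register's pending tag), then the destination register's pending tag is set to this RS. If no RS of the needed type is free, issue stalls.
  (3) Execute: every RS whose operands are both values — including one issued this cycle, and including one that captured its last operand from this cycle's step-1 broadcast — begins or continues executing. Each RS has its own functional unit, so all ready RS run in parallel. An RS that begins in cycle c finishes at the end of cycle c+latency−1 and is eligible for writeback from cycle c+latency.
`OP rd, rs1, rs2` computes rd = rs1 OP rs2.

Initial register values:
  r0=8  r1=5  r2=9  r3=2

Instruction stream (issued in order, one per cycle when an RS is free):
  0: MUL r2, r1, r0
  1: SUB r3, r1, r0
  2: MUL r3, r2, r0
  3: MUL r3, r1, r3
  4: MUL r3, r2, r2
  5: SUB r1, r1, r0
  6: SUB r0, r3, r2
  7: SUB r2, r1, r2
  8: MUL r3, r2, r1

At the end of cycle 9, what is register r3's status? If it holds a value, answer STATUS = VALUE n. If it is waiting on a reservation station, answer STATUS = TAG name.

cycle 1: issue MUL r2<-Mul1 // r0:8,r1:5,r2:Mul1,r3:2
cycle 2: issue SUB r3<-Add1 // r0:8,r1:5,r2:Mul1,r3:Add1
cycle 3: issue MUL r3<-Mul2 // r0:8,r1:5,r2:Mul1,r3:Mul2
cycle 4: stall // r0:8,r1:5,r2:Mul1,r3:Mul2
cycle 5: CDB Add1=-3; stall // r0:8,r1:5,r2:Mul1,r3:Mul2
cycle 6: CDB Mul1=40; issue MUL r3<-Mul1 // r0:8,r1:5,r2:40,r3:Mul1
cycle 7: stall // r0:8,r1:5,r2:40,r3:Mul1
cycle 8: stall // r0:8,r1:5,r2:40,r3:Mul1
cycle 9: stall // r0:8,r1:5,r2:40,r3:Mul1

STATUS = TAG Mul1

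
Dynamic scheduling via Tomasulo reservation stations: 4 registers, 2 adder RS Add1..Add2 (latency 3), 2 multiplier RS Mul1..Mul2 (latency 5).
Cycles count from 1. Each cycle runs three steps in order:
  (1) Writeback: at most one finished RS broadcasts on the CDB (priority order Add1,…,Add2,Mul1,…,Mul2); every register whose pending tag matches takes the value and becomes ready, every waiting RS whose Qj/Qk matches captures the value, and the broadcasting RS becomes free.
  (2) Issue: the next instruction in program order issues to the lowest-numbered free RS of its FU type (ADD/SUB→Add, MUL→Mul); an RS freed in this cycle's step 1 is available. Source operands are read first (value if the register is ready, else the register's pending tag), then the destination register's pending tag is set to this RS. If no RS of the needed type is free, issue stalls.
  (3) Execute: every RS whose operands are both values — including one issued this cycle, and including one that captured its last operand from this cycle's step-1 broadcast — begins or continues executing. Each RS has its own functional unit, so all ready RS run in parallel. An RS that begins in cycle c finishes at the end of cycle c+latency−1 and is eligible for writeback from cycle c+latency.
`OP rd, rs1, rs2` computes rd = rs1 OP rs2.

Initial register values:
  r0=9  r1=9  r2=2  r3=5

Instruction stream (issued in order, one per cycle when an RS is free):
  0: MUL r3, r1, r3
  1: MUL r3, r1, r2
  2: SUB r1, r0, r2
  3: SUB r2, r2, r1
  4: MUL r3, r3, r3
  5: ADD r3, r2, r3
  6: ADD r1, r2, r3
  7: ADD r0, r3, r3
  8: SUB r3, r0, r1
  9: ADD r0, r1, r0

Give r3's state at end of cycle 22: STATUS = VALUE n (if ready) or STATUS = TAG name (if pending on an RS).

cycle 1: issue MUL r3<-Mul1 // r0:9,r1:9,r2:2,r3:Mul1
cycle 2: issue MUL r3<-Mul2 // r0:9,r1:9,r2:2,r3:Mul2
cycle 3: issue SUB r1<-Add1 // r0:9,r1:Add1,r2:2,r3:Mul2
cycle 4: issue SUB r2<-Add2 // r0:9,r1:Add1,r2:Add2,r3:Mul2
cycle 5: stall // r0:9,r1:Add1,r2:Add2,r3:Mul2
cycle 6: CDB Add1=7; stall // r0:9,r1:7,r2:Add2,r3:Mul2
cycle 7: CDB Mul1=45; issue MUL r3<-Mul1 // r0:9,r1:7,r2:Add2,r3:Mul1
cycle 8: CDB Mul2=18; issue ADD r3<-Add1 // r0:9,r1:7,r2:Add2,r3:Add1
cycle 9: CDB Add2=-5; issue ADD r1<-Add2 // r0:9,r1:Add2,r2:-5,r3:Add1
cycle 10: stall // r0:9,r1:Add2,r2:-5,r3:Add1
cycle 11: stall // r0:9,r1:Add2,r2:-5,r3:Add1
cycle 12: stall // r0:9,r1:Add2,r2:-5,r3:Add1
cycle 13: CDB Mul1=324; stall // r0:9,r1:Add2,r2:-5,r3:Add1
cycle 14: stall // r0:9,r1:Add2,r2:-5,r3:Add1
cycle 15: stall // r0:9,r1:Add2,r2:-5,r3:Add1
cycle 16: CDB Add1=319; issue ADD r0<-Add1 // r0:Add1,r1:Add2,r2:-5,r3:319
cycle 17: stall // r0:Add1,r1:Add2,r2:-5,r3:319
cycle 18: stall // r0:Add1,r1:Add2,r2:-5,r3:319
cycle 19: CDB Add1=638; issue SUB r3<-Add1 // r0:638,r1:Add2,r2:-5,r3:Add1
cycle 20: CDB Add2=314; issue ADD r0<-Add2 // r0:Add2,r1:314,r2:-5,r3:Add1
cycle 21: - // r0:Add2,r1:314,r2:-5,r3:Add1
cycle 22: - // r0:Add2,r1:314,r2:-5,r3:Add1

STATUS = TAG Add1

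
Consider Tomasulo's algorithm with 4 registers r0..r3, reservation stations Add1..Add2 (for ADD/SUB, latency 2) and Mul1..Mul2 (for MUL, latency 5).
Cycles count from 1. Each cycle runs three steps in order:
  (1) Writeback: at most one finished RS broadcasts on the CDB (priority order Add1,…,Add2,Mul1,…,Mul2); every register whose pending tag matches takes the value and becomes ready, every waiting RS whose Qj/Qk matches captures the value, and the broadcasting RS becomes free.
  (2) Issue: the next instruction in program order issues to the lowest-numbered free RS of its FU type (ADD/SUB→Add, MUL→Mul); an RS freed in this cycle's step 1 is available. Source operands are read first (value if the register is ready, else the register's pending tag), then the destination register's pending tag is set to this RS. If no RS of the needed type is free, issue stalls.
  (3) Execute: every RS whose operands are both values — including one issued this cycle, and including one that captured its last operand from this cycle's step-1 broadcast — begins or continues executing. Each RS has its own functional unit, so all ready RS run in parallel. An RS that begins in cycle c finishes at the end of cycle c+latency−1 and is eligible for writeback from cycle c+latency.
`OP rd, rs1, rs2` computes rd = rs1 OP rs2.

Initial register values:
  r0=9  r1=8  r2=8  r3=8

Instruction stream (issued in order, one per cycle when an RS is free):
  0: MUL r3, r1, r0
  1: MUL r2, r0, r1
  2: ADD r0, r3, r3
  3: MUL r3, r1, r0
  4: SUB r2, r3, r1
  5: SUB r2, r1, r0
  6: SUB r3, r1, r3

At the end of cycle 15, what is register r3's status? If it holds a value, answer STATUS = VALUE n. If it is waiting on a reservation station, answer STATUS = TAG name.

STATUS = VALUE -1144

  c1: issue MUL r3<-Mul1  regs: r0:9,r1:8,r2:8,r3:Mul1
  c2: issue MUL r2<-Mul2  regs: r0:9,r1:8,r2:Mul2,r3:Mul1
  c3: issue ADD r0<-Add1  regs: r0:Add1,r1:8,r2:Mul2,r3:Mul1
  c4: stall  regs: r0:Add1,r1:8,r2:Mul2,r3:Mul1
  c5: stall  regs: r0:Add1,r1:8,r2:Mul2,r3:Mul1
  c6: CDB Mul1=72; issue MUL r3<-Mul1  regs: r0:Add1,r1:8,r2:Mul2,r3:Mul1
  c7: CDB Mul2=72; issue SUB r2<-Add2  regs: r0:Add1,r1:8,r2:Add2,r3:Mul1
  c8: CDB Add1=144; issue SUB r2<-Add1  regs: r0:144,r1:8,r2:Add1,r3:Mul1
  c9: stall  regs: r0:144,r1:8,r2:Add1,r3:Mul1
  c10: CDB Add1=-136; issue SUB r3<-Add1  regs: r0:144,r1:8,r2:-136,r3:Add1
  c11: -  regs: r0:144,r1:8,r2:-136,r3:Add1
  c12: -  regs: r0:144,r1:8,r2:-136,r3:Add1
  c13: CDB Mul1=1152  regs: r0:144,r1:8,r2:-136,r3:Add1
  c14: -  regs: r0:144,r1:8,r2:-136,r3:Add1
  c15: CDB Add1=-1144  regs: r0:144,r1:8,r2:-136,r3:-1144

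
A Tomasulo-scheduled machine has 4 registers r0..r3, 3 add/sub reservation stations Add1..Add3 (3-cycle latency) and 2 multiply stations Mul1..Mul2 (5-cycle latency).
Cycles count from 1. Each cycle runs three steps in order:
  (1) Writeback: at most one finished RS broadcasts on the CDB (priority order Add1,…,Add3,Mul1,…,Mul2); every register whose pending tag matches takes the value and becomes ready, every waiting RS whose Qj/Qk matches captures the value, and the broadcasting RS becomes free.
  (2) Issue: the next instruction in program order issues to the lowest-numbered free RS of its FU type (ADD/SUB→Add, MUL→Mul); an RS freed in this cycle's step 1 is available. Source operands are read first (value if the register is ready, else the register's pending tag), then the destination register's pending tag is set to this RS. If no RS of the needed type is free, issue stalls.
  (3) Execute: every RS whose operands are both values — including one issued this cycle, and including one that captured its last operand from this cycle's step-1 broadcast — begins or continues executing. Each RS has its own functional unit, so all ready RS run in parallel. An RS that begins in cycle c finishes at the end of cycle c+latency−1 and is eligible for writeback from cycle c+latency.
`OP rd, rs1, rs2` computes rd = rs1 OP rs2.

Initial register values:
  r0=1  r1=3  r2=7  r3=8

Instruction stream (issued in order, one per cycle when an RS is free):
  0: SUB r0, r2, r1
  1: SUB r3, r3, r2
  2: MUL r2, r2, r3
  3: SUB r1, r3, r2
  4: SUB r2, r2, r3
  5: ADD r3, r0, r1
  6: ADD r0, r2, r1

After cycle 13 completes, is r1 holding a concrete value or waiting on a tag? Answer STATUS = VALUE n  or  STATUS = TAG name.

STATUS = VALUE -6

  c1: issue SUB r0<-Add1  regs: r0:Add1,r1:3,r2:7,r3:8
  c2: issue SUB r3<-Add2  regs: r0:Add1,r1:3,r2:7,r3:Add2
  c3: issue MUL r2<-Mul1  regs: r0:Add1,r1:3,r2:Mul1,r3:Add2
  c4: CDB Add1=4; issue SUB r1<-Add1  regs: r0:4,r1:Add1,r2:Mul1,r3:Add2
  c5: CDB Add2=1; issue SUB r2<-Add2  regs: r0:4,r1:Add1,r2:Add2,r3:1
  c6: issue ADD r3<-Add3  regs: r0:4,r1:Add1,r2:Add2,r3:Add3
  c7: stall  regs: r0:4,r1:Add1,r2:Add2,r3:Add3
  c8: stall  regs: r0:4,r1:Add1,r2:Add2,r3:Add3
  c9: stall  regs: r0:4,r1:Add1,r2:Add2,r3:Add3
  c10: CDB Mul1=7; stall  regs: r0:4,r1:Add1,r2:Add2,r3:Add3
  c11: stall  regs: r0:4,r1:Add1,r2:Add2,r3:Add3
  c12: stall  regs: r0:4,r1:Add1,r2:Add2,r3:Add3
  c13: CDB Add1=-6; issue ADD r0<-Add1  regs: r0:Add1,r1:-6,r2:Add2,r3:Add3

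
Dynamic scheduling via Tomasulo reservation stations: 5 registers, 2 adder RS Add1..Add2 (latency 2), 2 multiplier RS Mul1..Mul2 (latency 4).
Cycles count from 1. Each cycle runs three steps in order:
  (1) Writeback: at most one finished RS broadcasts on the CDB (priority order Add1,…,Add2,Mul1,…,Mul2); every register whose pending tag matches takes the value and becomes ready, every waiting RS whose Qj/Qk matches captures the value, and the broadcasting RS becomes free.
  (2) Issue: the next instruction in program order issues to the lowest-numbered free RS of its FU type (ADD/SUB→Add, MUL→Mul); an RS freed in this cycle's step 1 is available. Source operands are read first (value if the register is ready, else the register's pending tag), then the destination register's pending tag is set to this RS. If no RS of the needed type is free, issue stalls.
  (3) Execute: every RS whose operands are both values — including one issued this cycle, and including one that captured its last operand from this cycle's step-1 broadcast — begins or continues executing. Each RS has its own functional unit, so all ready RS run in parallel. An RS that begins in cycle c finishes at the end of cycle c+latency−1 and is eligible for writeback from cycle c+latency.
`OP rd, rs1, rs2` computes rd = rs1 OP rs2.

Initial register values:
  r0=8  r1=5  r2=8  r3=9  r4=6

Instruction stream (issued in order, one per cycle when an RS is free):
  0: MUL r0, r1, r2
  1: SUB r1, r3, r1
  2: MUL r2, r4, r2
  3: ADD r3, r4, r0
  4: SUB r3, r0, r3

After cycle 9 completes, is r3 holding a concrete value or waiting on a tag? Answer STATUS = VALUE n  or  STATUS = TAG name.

STATUS = VALUE -6

cycle 1: issue MUL r0<-Mul1 // r0:Mul1,r1:5,r2:8,r3:9,r4:6
cycle 2: issue SUB r1<-Add1 // r0:Mul1,r1:Add1,r2:8,r3:9,r4:6
cycle 3: issue MUL r2<-Mul2 // r0:Mul1,r1:Add1,r2:Mul2,r3:9,r4:6
cycle 4: CDB Add1=4; issue ADD r3<-Add1 // r0:Mul1,r1:4,r2:Mul2,r3:Add1,r4:6
cycle 5: CDB Mul1=40; issue SUB r3<-Add2 // r0:40,r1:4,r2:Mul2,r3:Add2,r4:6
cycle 6: - // r0:40,r1:4,r2:Mul2,r3:Add2,r4:6
cycle 7: CDB Add1=46 // r0:40,r1:4,r2:Mul2,r3:Add2,r4:6
cycle 8: CDB Mul2=48 // r0:40,r1:4,r2:48,r3:Add2,r4:6
cycle 9: CDB Add2=-6 // r0:40,r1:4,r2:48,r3:-6,r4:6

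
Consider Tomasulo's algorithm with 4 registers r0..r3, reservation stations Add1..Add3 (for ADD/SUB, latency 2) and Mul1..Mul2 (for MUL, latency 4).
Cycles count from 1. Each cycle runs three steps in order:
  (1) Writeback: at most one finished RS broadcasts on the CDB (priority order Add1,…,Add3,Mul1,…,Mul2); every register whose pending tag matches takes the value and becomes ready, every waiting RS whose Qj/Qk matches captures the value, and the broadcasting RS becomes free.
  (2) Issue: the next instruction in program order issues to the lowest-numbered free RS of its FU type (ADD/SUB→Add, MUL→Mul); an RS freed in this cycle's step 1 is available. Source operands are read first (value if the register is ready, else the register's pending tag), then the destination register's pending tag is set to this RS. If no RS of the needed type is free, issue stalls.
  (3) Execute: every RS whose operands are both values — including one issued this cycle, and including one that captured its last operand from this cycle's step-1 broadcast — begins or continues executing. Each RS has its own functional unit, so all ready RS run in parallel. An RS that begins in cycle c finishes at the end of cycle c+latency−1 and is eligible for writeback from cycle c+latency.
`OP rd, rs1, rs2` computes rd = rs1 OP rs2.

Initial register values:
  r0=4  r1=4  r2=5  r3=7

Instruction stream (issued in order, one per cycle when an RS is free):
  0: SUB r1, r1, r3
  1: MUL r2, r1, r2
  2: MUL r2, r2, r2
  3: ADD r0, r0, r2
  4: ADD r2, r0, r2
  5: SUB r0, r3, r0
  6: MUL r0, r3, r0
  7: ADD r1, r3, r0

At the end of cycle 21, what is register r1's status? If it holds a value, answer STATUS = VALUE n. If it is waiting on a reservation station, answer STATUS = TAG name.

STATUS = TAG Add1

cycle 1: issue SUB r1<-Add1 // r0:4,r1:Add1,r2:5,r3:7
cycle 2: issue MUL r2<-Mul1 // r0:4,r1:Add1,r2:Mul1,r3:7
cycle 3: CDB Add1=-3; issue MUL r2<-Mul2 // r0:4,r1:-3,r2:Mul2,r3:7
cycle 4: issue ADD r0<-Add1 // r0:Add1,r1:-3,r2:Mul2,r3:7
cycle 5: issue ADD r2<-Add2 // r0:Add1,r1:-3,r2:Add2,r3:7
cycle 6: issue SUB r0<-Add3 // r0:Add3,r1:-3,r2:Add2,r3:7
cycle 7: CDB Mul1=-15; issue MUL r0<-Mul1 // r0:Mul1,r1:-3,r2:Add2,r3:7
cycle 8: stall // r0:Mul1,r1:-3,r2:Add2,r3:7
cycle 9: stall // r0:Mul1,r1:-3,r2:Add2,r3:7
cycle 10: stall // r0:Mul1,r1:-3,r2:Add2,r3:7
cycle 11: CDB Mul2=225; stall // r0:Mul1,r1:-3,r2:Add2,r3:7
cycle 12: stall // r0:Mul1,r1:-3,r2:Add2,r3:7
cycle 13: CDB Add1=229; issue ADD r1<-Add1 // r0:Mul1,r1:Add1,r2:Add2,r3:7
cycle 14: - // r0:Mul1,r1:Add1,r2:Add2,r3:7
cycle 15: CDB Add2=454 // r0:Mul1,r1:Add1,r2:454,r3:7
cycle 16: CDB Add3=-222 // r0:Mul1,r1:Add1,r2:454,r3:7
cycle 17: - // r0:Mul1,r1:Add1,r2:454,r3:7
cycle 18: - // r0:Mul1,r1:Add1,r2:454,r3:7
cycle 19: - // r0:Mul1,r1:Add1,r2:454,r3:7
cycle 20: CDB Mul1=-1554 // r0:-1554,r1:Add1,r2:454,r3:7
cycle 21: - // r0:-1554,r1:Add1,r2:454,r3:7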